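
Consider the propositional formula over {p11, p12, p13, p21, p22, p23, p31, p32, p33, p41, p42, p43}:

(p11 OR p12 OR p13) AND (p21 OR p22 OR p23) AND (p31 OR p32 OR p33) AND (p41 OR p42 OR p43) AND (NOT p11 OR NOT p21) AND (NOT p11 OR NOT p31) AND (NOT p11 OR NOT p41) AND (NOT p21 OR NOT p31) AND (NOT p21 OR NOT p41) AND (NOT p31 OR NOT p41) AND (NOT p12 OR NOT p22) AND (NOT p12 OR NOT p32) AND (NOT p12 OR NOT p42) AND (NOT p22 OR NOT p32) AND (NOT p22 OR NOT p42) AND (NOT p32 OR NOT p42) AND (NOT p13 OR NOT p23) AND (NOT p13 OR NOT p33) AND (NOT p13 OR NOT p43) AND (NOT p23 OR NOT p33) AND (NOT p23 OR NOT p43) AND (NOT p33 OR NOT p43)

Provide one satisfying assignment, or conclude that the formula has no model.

UNSATISFIABLE

Try p11 = false.
Try p12 = true.
Unit clause (NOT p22) forces p22 = false.
Unit clause (NOT p32) forces p32 = false.
Unit clause (NOT p42) forces p42 = false.
Try p21 = true.
Unit clause (NOT p31) forces p31 = false.
Unit clause (p33) forces p33 = true.
Unit clause (NOT p41) forces p41 = false.
Unit clause (p43) forces p43 = true.
But (NOT p43) is also a unit clause — contradiction.
Undo p21 and try p21 = false.
Unit clause (p23) forces p23 = true.
Unit clause (NOT p13) forces p13 = false.
Unit clause (NOT p33) forces p33 = false.
Unit clause (p31) forces p31 = true.
Unit clause (NOT p41) forces p41 = false.
Unit clause (p43) forces p43 = true.
But (NOT p43) is also a unit clause — contradiction.
Either choice for p21 ends in contradiction.
Undo p12 and try p12 = false.
Unit clause (p13) forces p13 = true.
Unit clause (NOT p23) forces p23 = false.
Unit clause (NOT p33) forces p33 = false.
Unit clause (NOT p43) forces p43 = false.
Try p21 = true.
Unit clause (NOT p31) forces p31 = false.
Unit clause (p32) forces p32 = true.
Unit clause (NOT p41) forces p41 = false.
Unit clause (p42) forces p42 = true.
But (NOT p42) is also a unit clause — contradiction.
Undo p21 and try p21 = false.
Unit clause (p22) forces p22 = true.
Unit clause (NOT p32) forces p32 = false.
Unit clause (p31) forces p31 = true.
Unit clause (NOT p41) forces p41 = false.
Unit clause (p42) forces p42 = true.
But (NOT p42) is also a unit clause — contradiction.
Either choice for p21 ends in contradiction.
Either choice for p12 ends in contradiction.
Undo p11 and try p11 = true.
Unit clause (NOT p21) forces p21 = false.
Unit clause (NOT p31) forces p31 = false.
Unit clause (NOT p41) forces p41 = false.
Try p22 = true.
Unit clause (NOT p12) forces p12 = false.
Unit clause (NOT p32) forces p32 = false.
Unit clause (p33) forces p33 = true.
Unit clause (NOT p42) forces p42 = false.
Unit clause (p43) forces p43 = true.
But (NOT p43) is also a unit clause — contradiction.
Undo p22 and try p22 = false.
Unit clause (p23) forces p23 = true.
Unit clause (NOT p13) forces p13 = false.
Unit clause (NOT p33) forces p33 = false.
Unit clause (p32) forces p32 = true.
Unit clause (NOT p12) forces p12 = false.
Unit clause (NOT p42) forces p42 = false.
Unit clause (p43) forces p43 = true.
But (NOT p43) is also a unit clause — contradiction.
Either choice for p22 ends in contradiction.
Either choice for p11 ends in contradiction.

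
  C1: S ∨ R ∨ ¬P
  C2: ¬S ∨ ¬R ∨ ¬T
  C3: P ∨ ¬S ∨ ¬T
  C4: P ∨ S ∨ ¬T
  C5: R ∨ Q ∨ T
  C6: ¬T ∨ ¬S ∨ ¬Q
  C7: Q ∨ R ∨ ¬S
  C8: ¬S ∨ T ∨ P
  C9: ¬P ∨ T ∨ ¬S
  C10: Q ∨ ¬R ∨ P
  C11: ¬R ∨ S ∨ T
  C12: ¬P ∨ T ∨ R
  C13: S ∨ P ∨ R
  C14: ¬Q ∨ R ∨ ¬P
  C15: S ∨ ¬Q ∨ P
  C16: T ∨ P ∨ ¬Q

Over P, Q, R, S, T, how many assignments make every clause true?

There are 2^5 = 32 truth assignments over (P, Q, R, S, T).
Split on T. With T = True, the clauses containing T are satisfied and ¬T drops from the rest; 2 of the 2^4 = 16 assignments to the other variables satisfy what remains.
With T = False, by the same count on the reduced clause set, 0 assignments work.
Total: 2 + 0 = 2.

2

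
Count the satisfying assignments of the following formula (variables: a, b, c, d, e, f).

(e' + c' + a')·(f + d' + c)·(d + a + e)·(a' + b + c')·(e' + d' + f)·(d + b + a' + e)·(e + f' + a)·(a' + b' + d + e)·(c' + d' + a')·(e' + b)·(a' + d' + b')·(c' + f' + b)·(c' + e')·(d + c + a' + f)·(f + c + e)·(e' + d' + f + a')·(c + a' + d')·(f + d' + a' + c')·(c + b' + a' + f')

There are 2^6 = 64 truth assignments over (a, b, c, d, e, f).
Split on a. With a = 1, the clauses containing a are satisfied and a' drops from the rest; 0 of the 2^5 = 32 assignments to the other variables satisfy what remains.
With a = 0, by the same count on the reduced clause set, 5 assignments work.
(One model: a=F, b=F, c=T, d=T, e=F, f=F.)
Total: 0 + 5 = 5.

5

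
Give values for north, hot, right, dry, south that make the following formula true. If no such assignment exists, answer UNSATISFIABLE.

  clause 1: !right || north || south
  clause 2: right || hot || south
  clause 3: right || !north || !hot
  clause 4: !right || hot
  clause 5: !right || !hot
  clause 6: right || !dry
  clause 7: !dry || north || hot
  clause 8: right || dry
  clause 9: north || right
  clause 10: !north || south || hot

UNSATISFIABLE

Suppose right = false.
(!dry) alone gives dry = false.
Now (dry) is unsatisfied and unit — conflict.
So right must be the other value — set right = true.
(hot) alone gives hot = true.
Now (!hot) is unsatisfied and unit — conflict.
Both values of right lead to a conflict.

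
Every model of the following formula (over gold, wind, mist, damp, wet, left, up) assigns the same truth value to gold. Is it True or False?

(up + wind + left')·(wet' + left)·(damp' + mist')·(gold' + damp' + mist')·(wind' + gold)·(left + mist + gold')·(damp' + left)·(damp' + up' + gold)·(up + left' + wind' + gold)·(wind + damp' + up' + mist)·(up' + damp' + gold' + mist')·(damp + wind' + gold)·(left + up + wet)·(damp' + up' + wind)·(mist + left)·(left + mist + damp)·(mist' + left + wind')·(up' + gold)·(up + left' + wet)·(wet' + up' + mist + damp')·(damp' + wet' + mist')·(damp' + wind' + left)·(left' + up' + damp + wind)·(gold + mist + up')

Suppose gold = 0.
The clause (wind') is unit, so wind = 0.
The clause (up') is unit, so up = 0.
The clause (left') is unit, so left = 0.
The clause (wet') is unit, so wet = 0.
Now (wet) is unsatisfied and unit — conflict.
So every satisfying assignment has gold = True.

True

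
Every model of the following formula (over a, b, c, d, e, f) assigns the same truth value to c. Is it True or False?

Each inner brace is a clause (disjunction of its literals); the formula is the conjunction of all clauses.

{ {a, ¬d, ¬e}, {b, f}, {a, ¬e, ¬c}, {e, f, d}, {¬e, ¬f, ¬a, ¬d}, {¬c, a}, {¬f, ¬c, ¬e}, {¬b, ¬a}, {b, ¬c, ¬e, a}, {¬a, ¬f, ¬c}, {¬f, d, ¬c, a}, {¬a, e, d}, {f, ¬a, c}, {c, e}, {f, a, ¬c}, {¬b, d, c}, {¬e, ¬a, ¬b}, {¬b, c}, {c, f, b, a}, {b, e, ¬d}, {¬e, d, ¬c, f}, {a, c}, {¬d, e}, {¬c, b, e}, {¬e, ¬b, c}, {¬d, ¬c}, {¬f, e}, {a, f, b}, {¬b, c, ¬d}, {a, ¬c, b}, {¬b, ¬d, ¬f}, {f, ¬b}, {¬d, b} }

Suppose c = True.
From the singleton clause (a), a = True.
From the singleton clause (¬b), b = False.
From the singleton clause (f), f = True.
But (¬f) is also a unit clause — contradiction.
So every satisfying assignment has c = False.

False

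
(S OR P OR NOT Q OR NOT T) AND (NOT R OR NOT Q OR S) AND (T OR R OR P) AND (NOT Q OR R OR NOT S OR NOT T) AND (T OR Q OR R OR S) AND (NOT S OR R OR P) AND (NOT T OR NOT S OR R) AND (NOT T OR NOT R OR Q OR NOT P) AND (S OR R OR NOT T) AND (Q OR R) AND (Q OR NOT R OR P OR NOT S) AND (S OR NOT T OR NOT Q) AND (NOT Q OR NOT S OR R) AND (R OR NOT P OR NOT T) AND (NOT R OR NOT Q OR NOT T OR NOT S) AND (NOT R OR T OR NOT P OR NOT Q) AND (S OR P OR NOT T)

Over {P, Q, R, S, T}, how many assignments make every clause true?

There are 2^5 = 32 truth assignments over (P, Q, R, S, T).
Split on T. With T = true, the clauses containing T are satisfied and NOT T drops from the rest; 0 of the 2^4 = 16 assignments to the other variables satisfy what remains.
With T = false, by the same count on the reduced clause set, 5 assignments work.
(One model: P=F, Q=F, R=T, S=F, T=F.)
Total: 0 + 5 = 5.

5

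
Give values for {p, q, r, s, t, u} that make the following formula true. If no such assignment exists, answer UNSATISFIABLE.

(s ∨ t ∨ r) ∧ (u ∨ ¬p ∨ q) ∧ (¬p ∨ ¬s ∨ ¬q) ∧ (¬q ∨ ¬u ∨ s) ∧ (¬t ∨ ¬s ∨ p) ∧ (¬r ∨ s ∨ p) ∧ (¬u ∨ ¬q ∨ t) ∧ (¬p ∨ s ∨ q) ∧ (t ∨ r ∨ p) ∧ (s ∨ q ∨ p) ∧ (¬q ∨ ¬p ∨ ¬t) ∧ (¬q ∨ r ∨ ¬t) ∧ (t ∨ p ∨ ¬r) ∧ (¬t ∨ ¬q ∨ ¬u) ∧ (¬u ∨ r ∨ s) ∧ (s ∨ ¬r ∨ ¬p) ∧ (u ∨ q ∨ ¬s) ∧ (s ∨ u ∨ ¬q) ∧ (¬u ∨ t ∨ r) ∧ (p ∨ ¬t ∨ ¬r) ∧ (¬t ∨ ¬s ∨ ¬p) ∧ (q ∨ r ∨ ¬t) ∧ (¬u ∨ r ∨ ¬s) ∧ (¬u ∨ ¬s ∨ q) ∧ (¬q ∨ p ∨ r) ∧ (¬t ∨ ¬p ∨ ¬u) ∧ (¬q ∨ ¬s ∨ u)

Suppose s = True.
Suppose p = False.
Unit clause (¬t) forces t = False.
Unit clause (r) forces r = True.
But (¬r) is also a unit clause — contradiction.
Backtrack on p: now try p = True.
Unit clause (¬q) forces q = False.
Unit clause (u) forces u = True.
But (¬u) is also a unit clause — contradiction.
Either choice for p ends in contradiction.
Backtrack on s: now try s = False.
Suppose t = True.
Suppose q = False.
Unit clause (¬p) forces p = False.
But (p) is also a unit clause — contradiction.
Backtrack on q: now try q = True.
Unit clause (¬u) forces u = False.
But (u) is also a unit clause — contradiction.
Either choice for q ends in contradiction.
Backtrack on t: now try t = False.
Unit clause (r) forces r = True.
Unit clause (p) forces p = True.
But (¬p) is also a unit clause — contradiction.
Either choice for t ends in contradiction.
Either choice for s ends in contradiction.

UNSATISFIABLE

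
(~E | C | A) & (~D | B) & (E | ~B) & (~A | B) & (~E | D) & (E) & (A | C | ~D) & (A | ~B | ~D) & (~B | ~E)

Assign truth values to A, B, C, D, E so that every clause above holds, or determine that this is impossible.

UNSATISFIABLE

The clause (E) is unit, so E = 1.
The clause (D) is unit, so D = 1.
The clause (B) is unit, so B = 1.
But (~B) is also a unit clause — contradiction.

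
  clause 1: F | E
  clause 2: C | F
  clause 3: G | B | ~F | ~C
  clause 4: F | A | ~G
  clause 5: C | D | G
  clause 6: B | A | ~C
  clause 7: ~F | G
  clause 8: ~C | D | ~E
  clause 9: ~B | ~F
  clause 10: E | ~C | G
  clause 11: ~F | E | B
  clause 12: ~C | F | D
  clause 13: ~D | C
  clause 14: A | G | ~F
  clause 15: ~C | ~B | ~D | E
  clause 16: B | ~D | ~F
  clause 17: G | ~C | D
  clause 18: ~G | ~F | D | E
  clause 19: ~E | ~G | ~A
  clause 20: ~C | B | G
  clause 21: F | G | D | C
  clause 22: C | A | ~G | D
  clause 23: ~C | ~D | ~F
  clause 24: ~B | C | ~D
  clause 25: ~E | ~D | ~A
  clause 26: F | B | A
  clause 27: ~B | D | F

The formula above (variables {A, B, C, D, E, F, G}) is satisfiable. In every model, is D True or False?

Suppose D = 0.
Case F = 1:
The clause (G) is unit, so G = 1.
The clause (~B) is unit, so B = 0.
The clause (E) is unit, so E = 1.
The clause (~C) is unit, so C = 0.
The clause (~A) is unit, so A = 0.
That conflicts with the unit clause (A).
Undo F and try F = 0.
The clause (E) is unit, so E = 1.
The clause (C) is unit, so C = 1.
That conflicts with the unit clause (~C).
Either choice for F ends in contradiction.
So every satisfying assignment has D = True.

True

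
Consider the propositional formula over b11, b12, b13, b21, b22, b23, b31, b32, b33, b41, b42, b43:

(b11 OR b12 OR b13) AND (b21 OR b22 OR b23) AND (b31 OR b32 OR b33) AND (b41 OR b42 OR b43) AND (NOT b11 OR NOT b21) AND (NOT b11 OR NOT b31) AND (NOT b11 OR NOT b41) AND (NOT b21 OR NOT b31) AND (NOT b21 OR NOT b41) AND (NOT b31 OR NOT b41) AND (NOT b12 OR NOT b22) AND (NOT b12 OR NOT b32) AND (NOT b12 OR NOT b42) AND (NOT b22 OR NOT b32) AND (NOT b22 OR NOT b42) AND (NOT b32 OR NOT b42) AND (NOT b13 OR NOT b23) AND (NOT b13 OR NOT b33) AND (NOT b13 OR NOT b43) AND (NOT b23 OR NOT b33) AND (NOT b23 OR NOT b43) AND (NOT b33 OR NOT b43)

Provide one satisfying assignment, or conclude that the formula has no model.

Branch on b11: set b11 = false.
Branch on b12: set b12 = true.
The clause (NOT b22) is unit, so b22 = false.
The clause (NOT b32) is unit, so b32 = false.
The clause (NOT b42) is unit, so b42 = false.
Branch on b21: set b21 = true.
The clause (NOT b31) is unit, so b31 = false.
The clause (b33) is unit, so b33 = true.
The clause (NOT b41) is unit, so b41 = false.
The clause (b43) is unit, so b43 = true.
Now (NOT b43) is unsatisfied and unit — conflict.
That branch fails; take b21 = false instead.
The clause (b23) is unit, so b23 = true.
The clause (NOT b13) is unit, so b13 = false.
The clause (NOT b33) is unit, so b33 = false.
The clause (b31) is unit, so b31 = true.
The clause (NOT b41) is unit, so b41 = false.
The clause (b43) is unit, so b43 = true.
Now (NOT b43) is unsatisfied and unit — conflict.
Neither b21 = true nor b21 = false works.
That branch fails; take b12 = false instead.
The clause (b13) is unit, so b13 = true.
The clause (NOT b23) is unit, so b23 = false.
The clause (NOT b33) is unit, so b33 = false.
The clause (NOT b43) is unit, so b43 = false.
Branch on b21: set b21 = true.
The clause (NOT b31) is unit, so b31 = false.
The clause (b32) is unit, so b32 = true.
The clause (NOT b41) is unit, so b41 = false.
The clause (b42) is unit, so b42 = true.
Now (NOT b42) is unsatisfied and unit — conflict.
That branch fails; take b21 = false instead.
The clause (b22) is unit, so b22 = true.
The clause (NOT b32) is unit, so b32 = false.
The clause (b31) is unit, so b31 = true.
The clause (NOT b41) is unit, so b41 = false.
The clause (b42) is unit, so b42 = true.
Now (NOT b42) is unsatisfied and unit — conflict.
Neither b21 = true nor b21 = false works.
Neither b12 = true nor b12 = false works.
That branch fails; take b11 = true instead.
The clause (NOT b21) is unit, so b21 = false.
The clause (NOT b31) is unit, so b31 = false.
The clause (NOT b41) is unit, so b41 = false.
Branch on b22: set b22 = true.
The clause (NOT b12) is unit, so b12 = false.
The clause (NOT b32) is unit, so b32 = false.
The clause (b33) is unit, so b33 = true.
The clause (NOT b42) is unit, so b42 = false.
The clause (b43) is unit, so b43 = true.
Now (NOT b43) is unsatisfied and unit — conflict.
That branch fails; take b22 = false instead.
The clause (b23) is unit, so b23 = true.
The clause (NOT b13) is unit, so b13 = false.
The clause (NOT b33) is unit, so b33 = false.
The clause (b32) is unit, so b32 = true.
The clause (NOT b12) is unit, so b12 = false.
The clause (NOT b42) is unit, so b42 = false.
The clause (b43) is unit, so b43 = true.
Now (NOT b43) is unsatisfied and unit — conflict.
Neither b22 = true nor b22 = false works.
Neither b11 = true nor b11 = false works.

UNSATISFIABLE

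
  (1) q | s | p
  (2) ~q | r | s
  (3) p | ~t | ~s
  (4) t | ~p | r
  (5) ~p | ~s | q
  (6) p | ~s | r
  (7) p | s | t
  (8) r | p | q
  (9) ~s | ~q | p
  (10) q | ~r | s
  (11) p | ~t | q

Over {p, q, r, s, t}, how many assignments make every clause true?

There are 2^5 = 32 truth assignments over (p, q, r, s, t).
Split on t. With t = 1, the clauses containing t are satisfied and ~t drops from the rest; 5 of the 2^4 = 16 assignments to the other variables satisfy what remains.
With t = 0, by the same count on the reduced clause set, 3 assignments work.
(One model: p=F, q=F, r=T, s=T, t=F.)
Total: 5 + 3 = 8.

8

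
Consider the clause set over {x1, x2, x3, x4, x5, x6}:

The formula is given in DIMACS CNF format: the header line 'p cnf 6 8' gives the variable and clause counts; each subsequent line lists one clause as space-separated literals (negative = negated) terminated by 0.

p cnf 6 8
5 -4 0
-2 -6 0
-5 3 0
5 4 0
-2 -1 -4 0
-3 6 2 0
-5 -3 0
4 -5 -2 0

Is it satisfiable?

Try x5 = True.
(x3) alone gives x3 = True.
Now (¬x3) is unsatisfied and unit — conflict.
Backtrack on x5: now try x5 = False.
(¬x4) alone gives x4 = False.
Now (x4) is unsatisfied and unit — conflict.
Neither x5 = True nor x5 = False works.
No assignment satisfies every clause.

No, unsatisfiable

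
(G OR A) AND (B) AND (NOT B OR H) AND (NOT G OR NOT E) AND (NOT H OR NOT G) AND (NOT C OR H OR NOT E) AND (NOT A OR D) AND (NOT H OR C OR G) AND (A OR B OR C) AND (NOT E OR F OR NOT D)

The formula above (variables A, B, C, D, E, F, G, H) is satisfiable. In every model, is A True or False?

True

Suppose A = false.
From the singleton clause (G), G = true.
From the singleton clause (B), B = true.
From the singleton clause (H), H = true.
Now (NOT H) is unsatisfied and unit — conflict.
So every satisfying assignment has A = True.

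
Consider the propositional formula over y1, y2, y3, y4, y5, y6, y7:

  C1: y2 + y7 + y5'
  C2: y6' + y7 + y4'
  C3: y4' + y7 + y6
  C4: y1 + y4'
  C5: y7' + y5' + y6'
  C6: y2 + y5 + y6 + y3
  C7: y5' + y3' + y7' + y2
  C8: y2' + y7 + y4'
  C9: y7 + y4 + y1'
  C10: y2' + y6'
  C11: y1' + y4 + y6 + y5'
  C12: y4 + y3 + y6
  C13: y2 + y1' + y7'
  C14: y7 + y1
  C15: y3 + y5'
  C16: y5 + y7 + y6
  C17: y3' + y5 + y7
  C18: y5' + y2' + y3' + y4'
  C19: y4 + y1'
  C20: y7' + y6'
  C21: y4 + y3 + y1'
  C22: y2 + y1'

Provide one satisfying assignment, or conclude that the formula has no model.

y1: 0, y2: 1, y3: 1, y4: 0, y5: 0, y6: 0, y7: 1

Branch on y1: set y1 = 0.
Unit clause (y4') forces y4 = 0.
Unit clause (y7) forces y7 = 1.
Unit clause (y6') forces y6 = 0.
Unit clause (y3) forces y3 = 1.
Branch on y5: set y5 = 0.
No clause remains; y2 is free.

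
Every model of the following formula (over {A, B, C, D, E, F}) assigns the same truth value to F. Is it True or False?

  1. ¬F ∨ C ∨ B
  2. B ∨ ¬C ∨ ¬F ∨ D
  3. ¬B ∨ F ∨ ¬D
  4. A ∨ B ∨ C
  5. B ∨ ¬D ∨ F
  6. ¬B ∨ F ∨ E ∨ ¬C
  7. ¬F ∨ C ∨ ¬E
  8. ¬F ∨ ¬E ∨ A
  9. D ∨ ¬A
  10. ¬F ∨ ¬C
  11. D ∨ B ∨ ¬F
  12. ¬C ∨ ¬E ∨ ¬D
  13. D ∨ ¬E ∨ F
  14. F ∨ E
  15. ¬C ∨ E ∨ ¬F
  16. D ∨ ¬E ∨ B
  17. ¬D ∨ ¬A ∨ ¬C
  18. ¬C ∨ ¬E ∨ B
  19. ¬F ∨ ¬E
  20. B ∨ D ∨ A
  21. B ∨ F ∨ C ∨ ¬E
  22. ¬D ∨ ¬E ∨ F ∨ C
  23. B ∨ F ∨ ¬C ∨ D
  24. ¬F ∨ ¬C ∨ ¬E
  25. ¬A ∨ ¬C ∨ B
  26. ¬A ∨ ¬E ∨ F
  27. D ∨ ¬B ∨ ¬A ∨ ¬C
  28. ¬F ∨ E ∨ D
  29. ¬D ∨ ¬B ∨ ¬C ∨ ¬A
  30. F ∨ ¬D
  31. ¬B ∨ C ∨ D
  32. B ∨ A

Suppose F = False.
From the singleton clause (E), E = True.
From the singleton clause (D), D = True.
That conflicts with the unit clause (¬D).
So every satisfying assignment has F = True.

True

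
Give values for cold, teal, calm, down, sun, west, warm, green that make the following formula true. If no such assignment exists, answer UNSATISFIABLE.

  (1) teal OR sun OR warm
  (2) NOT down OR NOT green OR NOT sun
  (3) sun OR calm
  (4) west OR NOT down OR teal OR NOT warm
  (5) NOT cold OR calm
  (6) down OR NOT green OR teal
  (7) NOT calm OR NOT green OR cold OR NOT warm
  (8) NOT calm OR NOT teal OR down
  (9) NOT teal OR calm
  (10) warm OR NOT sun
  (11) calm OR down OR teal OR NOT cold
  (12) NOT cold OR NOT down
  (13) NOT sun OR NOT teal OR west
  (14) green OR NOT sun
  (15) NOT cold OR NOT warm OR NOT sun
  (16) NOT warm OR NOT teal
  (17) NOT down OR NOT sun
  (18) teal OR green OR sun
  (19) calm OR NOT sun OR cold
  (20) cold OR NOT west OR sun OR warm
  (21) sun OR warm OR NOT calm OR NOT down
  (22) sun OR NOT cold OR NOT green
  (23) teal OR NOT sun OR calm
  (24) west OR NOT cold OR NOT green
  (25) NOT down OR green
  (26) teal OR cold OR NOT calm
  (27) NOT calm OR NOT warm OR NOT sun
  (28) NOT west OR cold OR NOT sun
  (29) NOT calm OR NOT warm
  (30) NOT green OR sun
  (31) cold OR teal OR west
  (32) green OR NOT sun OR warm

UNSATISFIABLE

Try sun = true.
Unit clause (warm) forces warm = true.
Unit clause (green) forces green = true.
Unit clause (NOT down) forces down = false.
Unit clause (teal) forces teal = true.
That conflicts with the unit clause (NOT teal).
Undo sun and try sun = false.
Unit clause (calm) forces calm = true.
Unit clause (NOT warm) forces warm = false.
Unit clause (teal) forces teal = true.
Unit clause (down) forces down = true.
That conflicts with the unit clause (NOT down).
Both values of sun lead to a conflict.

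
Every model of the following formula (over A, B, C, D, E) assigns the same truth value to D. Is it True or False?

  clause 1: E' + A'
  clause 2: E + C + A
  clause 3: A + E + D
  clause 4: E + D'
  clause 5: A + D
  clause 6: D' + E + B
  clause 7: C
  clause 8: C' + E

Suppose D = 0.
Unit clause (A) forces A = 1.
Unit clause (E') forces E = 0.
Unit clause (C) forces C = 1.
But (C') is also a unit clause — contradiction.
So every satisfying assignment has D = True.

True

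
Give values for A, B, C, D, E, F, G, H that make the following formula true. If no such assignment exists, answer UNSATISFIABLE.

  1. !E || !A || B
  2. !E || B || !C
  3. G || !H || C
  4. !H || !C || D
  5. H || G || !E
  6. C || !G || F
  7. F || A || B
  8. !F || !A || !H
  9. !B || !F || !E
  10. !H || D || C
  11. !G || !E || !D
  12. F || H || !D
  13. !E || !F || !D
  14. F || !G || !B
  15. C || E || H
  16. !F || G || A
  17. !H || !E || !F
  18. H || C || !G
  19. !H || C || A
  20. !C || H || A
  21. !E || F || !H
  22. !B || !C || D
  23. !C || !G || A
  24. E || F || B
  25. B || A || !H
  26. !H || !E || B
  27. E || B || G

A=true; B=true; C=true; D=true; E=false; F=true; G=true; H=false

Suppose E = false.
Suppose C = true.
Suppose H = false.
The clause (A) is unit, so A = true.
Suppose F = true.
Suppose B = true.
The clause (D) is unit, so D = true.
All clauses hold; G can take either value.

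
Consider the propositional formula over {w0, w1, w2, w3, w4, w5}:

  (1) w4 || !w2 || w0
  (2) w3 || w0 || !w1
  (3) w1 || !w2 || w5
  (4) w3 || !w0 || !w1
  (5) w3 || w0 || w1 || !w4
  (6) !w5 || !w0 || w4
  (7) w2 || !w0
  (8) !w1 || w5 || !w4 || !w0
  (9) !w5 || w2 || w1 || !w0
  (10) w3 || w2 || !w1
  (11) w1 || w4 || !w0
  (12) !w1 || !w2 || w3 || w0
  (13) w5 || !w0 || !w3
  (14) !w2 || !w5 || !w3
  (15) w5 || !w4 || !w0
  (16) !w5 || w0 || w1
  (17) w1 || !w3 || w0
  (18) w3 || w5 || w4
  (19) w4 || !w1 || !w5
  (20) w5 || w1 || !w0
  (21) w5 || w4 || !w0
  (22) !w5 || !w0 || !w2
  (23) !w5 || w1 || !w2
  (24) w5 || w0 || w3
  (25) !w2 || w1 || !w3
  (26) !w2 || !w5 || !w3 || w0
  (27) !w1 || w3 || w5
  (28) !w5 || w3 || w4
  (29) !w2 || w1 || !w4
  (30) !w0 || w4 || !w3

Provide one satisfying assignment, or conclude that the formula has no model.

w0: false; w1: true; w2: false; w3: true; w4: false; w5: false

Try w2 = false.
From the singleton clause (!w0), w0 = false.
Try w3 = true.
From the singleton clause (w1), w1 = true.
Try w4 = false.
From the singleton clause (!w5), w5 = false.
Every clause now holds.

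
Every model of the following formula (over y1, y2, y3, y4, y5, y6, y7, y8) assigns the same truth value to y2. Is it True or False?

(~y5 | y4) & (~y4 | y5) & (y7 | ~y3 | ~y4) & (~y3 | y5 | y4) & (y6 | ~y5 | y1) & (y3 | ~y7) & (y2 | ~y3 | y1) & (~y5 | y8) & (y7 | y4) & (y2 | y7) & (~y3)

Suppose y2 = 0.
The clause (y7) is unit, so y7 = 1.
The clause (y3) is unit, so y3 = 1.
Now (~y3) is unsatisfied and unit — conflict.
So every satisfying assignment has y2 = True.

True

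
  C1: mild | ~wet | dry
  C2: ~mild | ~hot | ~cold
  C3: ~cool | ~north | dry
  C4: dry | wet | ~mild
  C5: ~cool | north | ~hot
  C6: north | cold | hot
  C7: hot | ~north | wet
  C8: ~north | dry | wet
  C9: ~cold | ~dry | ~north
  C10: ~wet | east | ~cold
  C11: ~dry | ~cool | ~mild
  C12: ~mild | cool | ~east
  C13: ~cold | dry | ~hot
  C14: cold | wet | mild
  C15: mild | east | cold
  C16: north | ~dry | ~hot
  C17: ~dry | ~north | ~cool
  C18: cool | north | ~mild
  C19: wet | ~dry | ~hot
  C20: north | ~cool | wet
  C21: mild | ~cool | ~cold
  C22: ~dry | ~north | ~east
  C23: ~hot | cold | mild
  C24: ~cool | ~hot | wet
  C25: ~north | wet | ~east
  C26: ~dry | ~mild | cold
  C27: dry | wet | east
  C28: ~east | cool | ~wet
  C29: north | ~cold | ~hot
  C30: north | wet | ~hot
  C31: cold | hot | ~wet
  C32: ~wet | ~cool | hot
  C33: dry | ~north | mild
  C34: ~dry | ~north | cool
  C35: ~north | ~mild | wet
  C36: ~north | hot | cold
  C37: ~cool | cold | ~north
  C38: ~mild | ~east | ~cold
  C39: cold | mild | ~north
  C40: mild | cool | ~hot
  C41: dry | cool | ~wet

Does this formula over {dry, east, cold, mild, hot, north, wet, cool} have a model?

Suppose mild = 0.
Suppose wet = 0.
The clause (cold) is unit, so cold = 1.
The clause (~cool) is unit, so cool = 0.
The clause (~hot) is unit, so hot = 0.
The clause (~north) is unit, so north = 0.
Suppose dry = 0.
The clause (east) is unit, so east = 1.
This assignment satisfies each clause.
A satisfying assignment: dry=0,  east=1,  cold=1,  mild=0,  hot=0,  north=0,  wet=0,  cool=0.

Satisfiable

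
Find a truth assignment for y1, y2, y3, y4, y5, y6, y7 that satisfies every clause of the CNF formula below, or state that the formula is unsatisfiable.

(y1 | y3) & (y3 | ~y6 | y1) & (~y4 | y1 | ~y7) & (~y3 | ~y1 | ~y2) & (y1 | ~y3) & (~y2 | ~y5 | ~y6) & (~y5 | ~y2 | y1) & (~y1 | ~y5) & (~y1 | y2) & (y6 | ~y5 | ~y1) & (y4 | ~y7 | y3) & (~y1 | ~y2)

UNSATISFIABLE

Suppose y1 = 1.
From the singleton clause (~y5), y5 = 0.
From the singleton clause (y2), y2 = 1.
Now (~y2) is unsatisfied and unit — conflict.
So y1 must be the other value — set y1 = 0.
From the singleton clause (y3), y3 = 1.
Now (~y3) is unsatisfied and unit — conflict.
Both values of y1 lead to a conflict.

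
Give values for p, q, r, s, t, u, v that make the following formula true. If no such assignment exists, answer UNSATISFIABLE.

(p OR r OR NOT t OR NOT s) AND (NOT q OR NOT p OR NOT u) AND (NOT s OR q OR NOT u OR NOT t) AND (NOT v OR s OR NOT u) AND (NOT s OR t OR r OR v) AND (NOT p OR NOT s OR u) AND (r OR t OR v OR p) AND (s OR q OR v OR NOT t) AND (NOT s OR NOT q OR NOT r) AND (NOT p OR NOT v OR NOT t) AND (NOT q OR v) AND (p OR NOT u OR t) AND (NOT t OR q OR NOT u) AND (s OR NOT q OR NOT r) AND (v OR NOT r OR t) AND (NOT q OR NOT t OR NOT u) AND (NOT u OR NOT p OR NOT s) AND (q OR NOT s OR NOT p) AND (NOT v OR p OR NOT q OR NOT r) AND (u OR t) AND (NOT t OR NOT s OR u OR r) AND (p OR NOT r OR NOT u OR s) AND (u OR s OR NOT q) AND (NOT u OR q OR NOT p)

p ↦ false, q ↦ false, r ↦ true, s ↦ true, t ↦ true, u ↦ false, v ↦ false

Branch on q: set q = false.
Branch on t: set t = true.
The clause (NOT u) is unit, so u = false.
Branch on p: set p = false.
Branch on r: set r = true.
Branch on s: set s = true.
No clause remains; v is free.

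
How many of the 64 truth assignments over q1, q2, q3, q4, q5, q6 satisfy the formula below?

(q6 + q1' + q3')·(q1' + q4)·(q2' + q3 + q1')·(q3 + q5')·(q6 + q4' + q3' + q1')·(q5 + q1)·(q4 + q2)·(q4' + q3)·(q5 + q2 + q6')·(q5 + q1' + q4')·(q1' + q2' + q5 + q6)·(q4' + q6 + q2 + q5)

8

There are 2^6 = 64 truth assignments over (q1, q2, q3, q4, q5, q6).
Split on q5. With q5 = 1, the clauses containing q5 are satisfied and q5' drops from the rest; 8 of the 2^5 = 32 assignments to the other variables satisfy what remains.
With q5 = 0, by the same count on the reduced clause set, 0 assignments work.
(One model: q1=F, q2=F, q3=T, q4=T, q5=T, q6=F.)
Total: 8 + 0 = 8.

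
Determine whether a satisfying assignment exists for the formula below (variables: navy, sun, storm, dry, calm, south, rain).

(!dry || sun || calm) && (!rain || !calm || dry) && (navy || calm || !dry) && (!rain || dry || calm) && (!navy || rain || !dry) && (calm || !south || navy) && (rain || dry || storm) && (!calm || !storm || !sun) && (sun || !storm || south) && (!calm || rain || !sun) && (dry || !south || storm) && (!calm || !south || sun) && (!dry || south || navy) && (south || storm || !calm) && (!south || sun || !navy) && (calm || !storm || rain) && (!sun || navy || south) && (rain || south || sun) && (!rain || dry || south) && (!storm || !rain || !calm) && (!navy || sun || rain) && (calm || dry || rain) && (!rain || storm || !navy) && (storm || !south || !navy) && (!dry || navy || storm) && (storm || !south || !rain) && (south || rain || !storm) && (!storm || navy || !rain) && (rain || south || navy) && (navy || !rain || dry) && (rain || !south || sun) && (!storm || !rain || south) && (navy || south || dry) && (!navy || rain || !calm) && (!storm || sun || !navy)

Satisfiable

Case dry = true:
Case sun = true:
Case navy = true:
The clause (rain) is unit, so rain = true.
The clause (storm) is unit, so storm = true.
The clause (!calm) is unit, so calm = false.
The clause (south) is unit, so south = true.
Every clause now holds.
A satisfying assignment: navy: true, sun: true, storm: true, dry: true, calm: false, south: true, rain: true.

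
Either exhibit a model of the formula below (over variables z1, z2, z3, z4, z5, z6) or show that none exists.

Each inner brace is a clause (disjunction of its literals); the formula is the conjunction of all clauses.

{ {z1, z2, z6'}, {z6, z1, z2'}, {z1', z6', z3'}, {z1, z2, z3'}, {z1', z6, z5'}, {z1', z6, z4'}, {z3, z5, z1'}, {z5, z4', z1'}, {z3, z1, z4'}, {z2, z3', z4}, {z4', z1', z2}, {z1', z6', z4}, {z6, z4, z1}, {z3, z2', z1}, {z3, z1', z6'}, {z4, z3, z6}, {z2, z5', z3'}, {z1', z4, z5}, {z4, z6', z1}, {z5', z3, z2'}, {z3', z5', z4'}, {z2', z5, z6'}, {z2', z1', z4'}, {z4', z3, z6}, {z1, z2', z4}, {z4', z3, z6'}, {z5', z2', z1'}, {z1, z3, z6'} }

UNSATISFIABLE

Branch on z1: set z1 = 1.
Branch on z6: set z6 = 0.
The clause (z5') is unit, so z5 = 0.
The clause (z4') is unit, so z4 = 0.
That conflicts with the unit clause (z4).
That branch fails; take z6 = 1 instead.
The clause (z3') is unit, so z3 = 0.
That conflicts with the unit clause (z3).
Either choice for z6 ends in contradiction.
That branch fails; take z1 = 0 instead.
Branch on z2: set z2 = 1.
The clause (z6) is unit, so z6 = 1.
The clause (z3) is unit, so z3 = 1.
The clause (z4) is unit, so z4 = 1.
The clause (z5') is unit, so z5 = 0.
That conflicts with the unit clause (z5).
That branch fails; take z2 = 0 instead.
The clause (z6') is unit, so z6 = 0.
The clause (z3') is unit, so z3 = 0.
The clause (z4') is unit, so z4 = 0.
That conflicts with the unit clause (z4).
Either choice for z2 ends in contradiction.
Either choice for z1 ends in contradiction.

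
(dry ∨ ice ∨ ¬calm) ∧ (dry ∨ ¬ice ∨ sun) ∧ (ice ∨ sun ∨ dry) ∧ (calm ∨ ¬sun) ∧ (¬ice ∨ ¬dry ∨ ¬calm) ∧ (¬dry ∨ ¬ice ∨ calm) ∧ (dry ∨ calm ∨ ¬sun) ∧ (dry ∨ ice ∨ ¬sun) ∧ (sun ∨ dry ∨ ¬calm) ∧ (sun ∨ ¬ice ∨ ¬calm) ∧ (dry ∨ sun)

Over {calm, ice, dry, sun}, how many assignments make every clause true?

There are 2^4 = 16 truth assignments over (calm, ice, dry, sun).
Split on ice. With ice = True, the clauses containing ice are satisfied and ¬ice drops from the rest; 1 of the 2^3 = 8 assignments to the other variables satisfy what remains.
With ice = False, by the same count on the reduced clause set, 3 assignments work.
(One model: calm=F, ice=F, dry=T, sun=F.)
Total: 1 + 3 = 4.

4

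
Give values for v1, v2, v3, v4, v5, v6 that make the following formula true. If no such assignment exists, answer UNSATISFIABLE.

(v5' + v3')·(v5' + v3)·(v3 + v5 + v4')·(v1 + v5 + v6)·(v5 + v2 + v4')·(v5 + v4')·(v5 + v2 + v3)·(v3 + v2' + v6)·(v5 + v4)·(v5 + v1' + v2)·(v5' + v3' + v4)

UNSATISFIABLE

Branch on v5: set v5 = 0.
From the singleton clause (v4'), v4 = 0.
But (v4) is also a unit clause — contradiction.
Undo v5 and try v5 = 1.
From the singleton clause (v3'), v3 = 0.
But (v3) is also a unit clause — contradiction.
Neither v5 = 1 nor v5 = 0 works.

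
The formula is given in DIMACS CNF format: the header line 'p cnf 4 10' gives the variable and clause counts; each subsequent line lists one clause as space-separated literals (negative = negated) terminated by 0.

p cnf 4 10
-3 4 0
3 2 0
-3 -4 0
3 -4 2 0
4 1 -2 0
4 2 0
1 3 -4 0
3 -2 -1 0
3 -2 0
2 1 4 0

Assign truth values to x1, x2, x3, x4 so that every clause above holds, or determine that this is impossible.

Suppose x3 = False.
(x2) alone gives x2 = True.
Now (¬x2) is unsatisfied and unit — conflict.
Backtrack on x3: now try x3 = True.
(x4) alone gives x4 = True.
Now (¬x4) is unsatisfied and unit — conflict.
Either choice for x3 ends in contradiction.

UNSATISFIABLE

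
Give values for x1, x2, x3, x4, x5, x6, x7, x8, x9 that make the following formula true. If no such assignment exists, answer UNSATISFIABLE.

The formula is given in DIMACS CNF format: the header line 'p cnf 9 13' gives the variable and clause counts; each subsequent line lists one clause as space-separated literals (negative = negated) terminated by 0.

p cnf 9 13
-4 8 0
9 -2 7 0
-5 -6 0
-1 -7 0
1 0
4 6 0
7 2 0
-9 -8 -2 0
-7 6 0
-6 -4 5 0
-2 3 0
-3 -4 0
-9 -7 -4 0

x1 ↦ True, x2 ↦ True, x3 ↦ True, x4 ↦ False, x5 ↦ False, x6 ↦ True, x7 ↦ False, x8 ↦ False, x9 ↦ True

The clause (x1) is unit, so x1 = True.
The clause (¬x7) is unit, so x7 = False.
The clause (x2) is unit, so x2 = True.
The clause (x9) is unit, so x9 = True.
The clause (¬x8) is unit, so x8 = False.
The clause (¬x4) is unit, so x4 = False.
The clause (x6) is unit, so x6 = True.
The clause (¬x5) is unit, so x5 = False.
The clause (x3) is unit, so x3 = True.
This assignment satisfies each clause.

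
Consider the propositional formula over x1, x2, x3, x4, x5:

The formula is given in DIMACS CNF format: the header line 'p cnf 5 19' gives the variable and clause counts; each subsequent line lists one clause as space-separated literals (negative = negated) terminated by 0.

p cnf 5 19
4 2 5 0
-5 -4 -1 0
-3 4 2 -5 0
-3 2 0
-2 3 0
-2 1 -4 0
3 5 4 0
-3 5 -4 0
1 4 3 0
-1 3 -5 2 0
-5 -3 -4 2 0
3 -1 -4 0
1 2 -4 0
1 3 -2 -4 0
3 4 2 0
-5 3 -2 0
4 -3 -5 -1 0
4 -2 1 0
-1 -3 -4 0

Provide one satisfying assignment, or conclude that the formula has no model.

Try x3 = True.
The clause (x2) is unit, so x2 = True.
Try x1 = True.
The clause (¬x4) is unit, so x4 = False.
The clause (¬x5) is unit, so x5 = False.
All clauses are satisfied.

x1=True; x2=True; x3=True; x4=False; x5=False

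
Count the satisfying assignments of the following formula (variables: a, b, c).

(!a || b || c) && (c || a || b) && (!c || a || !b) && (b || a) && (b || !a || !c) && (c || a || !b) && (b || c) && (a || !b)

There are 2^3 = 8 truth assignments over (a, b, c).
Check each against the 8 clauses (columns in the order a, b, c):
  F F F  ✗ fails (c || a || b)
  F F T  ✗ fails (b || a)
  F T F  ✗ fails (c || a || !b)
  F T T  ✗ fails (!c || a || !b)
  T F F  ✗ fails (!a || b || c)
  T F T  ✗ fails (b || !a || !c)
  T T F  ✓ satisfies all
  T T T  ✓ satisfies all
2 of the 8 rows are models.

2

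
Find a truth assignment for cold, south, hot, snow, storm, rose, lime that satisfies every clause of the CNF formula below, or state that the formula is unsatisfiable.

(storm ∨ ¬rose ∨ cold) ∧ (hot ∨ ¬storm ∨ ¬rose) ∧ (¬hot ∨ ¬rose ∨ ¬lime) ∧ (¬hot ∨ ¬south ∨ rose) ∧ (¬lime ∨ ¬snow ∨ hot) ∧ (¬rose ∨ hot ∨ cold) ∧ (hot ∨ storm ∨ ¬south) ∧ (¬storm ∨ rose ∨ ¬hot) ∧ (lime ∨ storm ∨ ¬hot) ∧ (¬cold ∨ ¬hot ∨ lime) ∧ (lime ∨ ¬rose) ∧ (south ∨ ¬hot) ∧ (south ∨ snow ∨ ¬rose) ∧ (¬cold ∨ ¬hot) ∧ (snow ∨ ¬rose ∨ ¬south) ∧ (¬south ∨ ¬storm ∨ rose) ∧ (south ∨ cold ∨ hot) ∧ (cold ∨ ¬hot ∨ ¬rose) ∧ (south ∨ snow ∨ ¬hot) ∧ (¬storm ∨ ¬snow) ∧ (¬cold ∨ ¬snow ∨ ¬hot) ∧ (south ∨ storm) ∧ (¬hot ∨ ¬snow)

Case lime = True:
Case hot = False:
(¬snow) alone gives snow = False.
Case storm = True:
(¬rose) alone gives rose = False.
(¬south) alone gives south = False.
(cold) alone gives cold = True.
Every clause now holds.

cold ↦ True; south ↦ False; hot ↦ False; snow ↦ False; storm ↦ True; rose ↦ False; lime ↦ True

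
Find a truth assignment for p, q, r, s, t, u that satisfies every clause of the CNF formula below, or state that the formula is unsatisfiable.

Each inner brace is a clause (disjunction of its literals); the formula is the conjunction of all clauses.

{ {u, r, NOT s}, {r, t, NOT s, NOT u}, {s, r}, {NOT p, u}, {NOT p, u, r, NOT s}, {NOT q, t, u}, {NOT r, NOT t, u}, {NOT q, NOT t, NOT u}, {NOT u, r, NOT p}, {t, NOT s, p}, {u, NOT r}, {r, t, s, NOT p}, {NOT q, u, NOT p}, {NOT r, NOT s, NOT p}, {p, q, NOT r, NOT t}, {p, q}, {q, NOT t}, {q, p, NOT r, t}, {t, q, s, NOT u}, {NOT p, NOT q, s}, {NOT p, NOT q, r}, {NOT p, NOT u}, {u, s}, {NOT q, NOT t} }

Case s = false:
(r) alone gives r = true.
(u) alone gives u = true.
(NOT p) alone gives p = false.
(q) alone gives q = true.
(NOT t) alone gives t = false.
This assignment satisfies each clause.

p ↦ false; q ↦ true; r ↦ true; s ↦ false; t ↦ false; u ↦ true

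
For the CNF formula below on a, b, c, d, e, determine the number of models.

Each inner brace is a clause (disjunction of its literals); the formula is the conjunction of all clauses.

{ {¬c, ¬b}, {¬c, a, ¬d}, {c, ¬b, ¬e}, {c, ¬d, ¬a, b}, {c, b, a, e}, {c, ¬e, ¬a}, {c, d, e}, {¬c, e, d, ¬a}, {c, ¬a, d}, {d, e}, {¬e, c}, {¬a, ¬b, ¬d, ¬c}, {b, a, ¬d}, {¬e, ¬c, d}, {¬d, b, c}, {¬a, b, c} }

4

There are 2^5 = 32 truth assignments over (a, b, c, d, e).
Split on e. With e = True, the clauses containing e are satisfied and ¬e drops from the rest; 1 of the 2^4 = 16 assignments to the other variables satisfy what remains.
With e = False, by the same count on the reduced clause set, 3 assignments work.
(One model: a=F, b=T, c=F, d=T, e=F.)
Total: 1 + 3 = 4.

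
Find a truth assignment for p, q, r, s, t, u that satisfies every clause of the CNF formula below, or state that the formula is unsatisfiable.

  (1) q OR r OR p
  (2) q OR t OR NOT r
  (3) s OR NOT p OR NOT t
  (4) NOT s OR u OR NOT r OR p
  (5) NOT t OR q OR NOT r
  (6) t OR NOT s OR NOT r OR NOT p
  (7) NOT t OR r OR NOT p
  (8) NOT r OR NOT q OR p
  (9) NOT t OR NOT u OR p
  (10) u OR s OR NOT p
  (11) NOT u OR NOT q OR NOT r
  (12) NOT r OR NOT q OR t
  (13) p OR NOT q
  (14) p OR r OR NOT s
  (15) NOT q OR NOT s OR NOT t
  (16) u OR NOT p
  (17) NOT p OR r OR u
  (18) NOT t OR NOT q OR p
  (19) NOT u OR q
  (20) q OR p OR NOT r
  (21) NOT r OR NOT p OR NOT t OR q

Try p = true.
The clause (u) is unit, so u = true.
The clause (q) is unit, so q = true.
The clause (NOT r) is unit, so r = false.
The clause (NOT t) is unit, so t = false.
No clause remains; s is free.

p: true, q: true, r: false, s: false, t: false, u: true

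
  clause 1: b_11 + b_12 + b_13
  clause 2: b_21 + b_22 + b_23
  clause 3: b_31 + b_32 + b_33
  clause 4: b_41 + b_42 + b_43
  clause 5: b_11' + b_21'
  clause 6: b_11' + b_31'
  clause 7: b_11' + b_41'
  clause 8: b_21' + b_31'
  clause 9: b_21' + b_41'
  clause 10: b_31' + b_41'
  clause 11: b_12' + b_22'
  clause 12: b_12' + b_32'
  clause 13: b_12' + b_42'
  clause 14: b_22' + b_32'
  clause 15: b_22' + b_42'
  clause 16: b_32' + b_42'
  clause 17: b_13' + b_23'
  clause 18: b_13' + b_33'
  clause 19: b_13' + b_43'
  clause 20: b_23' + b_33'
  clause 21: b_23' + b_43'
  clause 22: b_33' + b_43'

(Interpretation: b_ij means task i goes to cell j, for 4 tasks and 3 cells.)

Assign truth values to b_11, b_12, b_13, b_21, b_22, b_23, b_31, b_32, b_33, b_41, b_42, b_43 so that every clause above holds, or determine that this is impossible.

Suppose b_11 = 0.
Suppose b_12 = 1.
(b_22') alone gives b_22 = 0.
(b_32') alone gives b_32 = 0.
(b_42') alone gives b_42 = 0.
Suppose b_21 = 1.
(b_31') alone gives b_31 = 0.
(b_33) alone gives b_33 = 1.
(b_41') alone gives b_41 = 0.
(b_43) alone gives b_43 = 1.
Now (b_43') is unsatisfied and unit — conflict.
So b_21 must be the other value — set b_21 = 0.
(b_23) alone gives b_23 = 1.
(b_13') alone gives b_13 = 0.
(b_33') alone gives b_33 = 0.
(b_31) alone gives b_31 = 1.
(b_41') alone gives b_41 = 0.
(b_43) alone gives b_43 = 1.
Now (b_43') is unsatisfied and unit — conflict.
Neither b_21 = 1 nor b_21 = 0 works.
So b_12 must be the other value — set b_12 = 0.
(b_13) alone gives b_13 = 1.
(b_23') alone gives b_23 = 0.
(b_33') alone gives b_33 = 0.
(b_43') alone gives b_43 = 0.
Suppose b_21 = 1.
(b_31') alone gives b_31 = 0.
(b_32) alone gives b_32 = 1.
(b_41') alone gives b_41 = 0.
(b_42) alone gives b_42 = 1.
Now (b_42') is unsatisfied and unit — conflict.
So b_21 must be the other value — set b_21 = 0.
(b_22) alone gives b_22 = 1.
(b_32') alone gives b_32 = 0.
(b_31) alone gives b_31 = 1.
(b_41') alone gives b_41 = 0.
(b_42) alone gives b_42 = 1.
Now (b_42') is unsatisfied and unit — conflict.
Neither b_21 = 1 nor b_21 = 0 works.
Neither b_12 = 1 nor b_12 = 0 works.
So b_11 must be the other value — set b_11 = 1.
(b_21') alone gives b_21 = 0.
(b_31') alone gives b_31 = 0.
(b_41') alone gives b_41 = 0.
Suppose b_22 = 1.
(b_12') alone gives b_12 = 0.
(b_32') alone gives b_32 = 0.
(b_33) alone gives b_33 = 1.
(b_42') alone gives b_42 = 0.
(b_43) alone gives b_43 = 1.
Now (b_43') is unsatisfied and unit — conflict.
So b_22 must be the other value — set b_22 = 0.
(b_23) alone gives b_23 = 1.
(b_13') alone gives b_13 = 0.
(b_33') alone gives b_33 = 0.
(b_32) alone gives b_32 = 1.
(b_12') alone gives b_12 = 0.
(b_42') alone gives b_42 = 0.
(b_43) alone gives b_43 = 1.
Now (b_43') is unsatisfied and unit — conflict.
Neither b_22 = 1 nor b_22 = 0 works.
Neither b_11 = 1 nor b_11 = 0 works.

UNSATISFIABLE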